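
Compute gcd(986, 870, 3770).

58

986 = 2 × 17 × 29
870 = 2 × 3 × 5 × 29
3770 = 2 × 5 × 13 × 29
gcd(986, 870, 3770) = 2 × 29 = 58.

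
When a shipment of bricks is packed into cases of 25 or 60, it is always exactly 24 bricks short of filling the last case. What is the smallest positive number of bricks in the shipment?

Being 24 short of a full case of size k means N ≡ −24 (mod k), i.e. N + 24 is a multiple of each size.
25 = 5^2
60 = 2^2 × 3 × 5
LCM(25, 60) = 2^2 × 3 × 5^2 = 300.
Smallest positive N is 300 − 24 = 276.

276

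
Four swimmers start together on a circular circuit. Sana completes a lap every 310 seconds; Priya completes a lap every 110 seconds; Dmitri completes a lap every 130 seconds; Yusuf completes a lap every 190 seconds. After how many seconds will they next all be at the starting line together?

842270 seconds

We need the least common multiple of the intervals.
310 = 2 × 5 × 31
110 = 2 × 5 × 11
130 = 2 × 5 × 13
190 = 2 × 5 × 19
LCM(310, 110, 130, 190) = 2 × 5 × 11 × 13 × 19 × 31 = 842270.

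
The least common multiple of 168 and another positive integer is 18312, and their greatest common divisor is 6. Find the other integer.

654

gcd × lcm = product of the two integers, so the other integer is (6 × 18312) / 168 = 654.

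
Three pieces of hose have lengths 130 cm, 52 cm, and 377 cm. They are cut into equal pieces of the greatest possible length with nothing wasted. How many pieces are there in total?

43

Piece length = gcd(130, 52, 377).
130 = 2 × 5 × 13
52 = 2^2 × 13
377 = 13 × 29
gcd(130, 52, 377) = 13.
Total pieces = 130/13 + 52/13 + 377/13 = 10 + 4 + 29 = 43.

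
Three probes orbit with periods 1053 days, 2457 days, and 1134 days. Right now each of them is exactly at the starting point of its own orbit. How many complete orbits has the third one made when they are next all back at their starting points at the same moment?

All finish a whole number of cycles simultaneously at t = LCM of the periods.
1053 = 3^4 × 13
2457 = 3^3 × 7 × 13
1134 = 2 × 3^4 × 7
LCM(1053, 2457, 1134) = 2 × 3^4 × 7 × 13 = 14742.
Orbits for period 1134: 14742 / 1134 = 13.

13 orbits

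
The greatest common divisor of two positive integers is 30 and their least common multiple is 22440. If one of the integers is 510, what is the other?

1320

For two integers, gcd × lcm = product, so the other is (30 × 22440) / 510 = 673200 / 510 = 1320.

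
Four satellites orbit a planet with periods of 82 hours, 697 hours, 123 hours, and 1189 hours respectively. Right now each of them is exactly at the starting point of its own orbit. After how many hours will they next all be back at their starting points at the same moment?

The first simultaneous occurrence is after LCM of the individual periods.
82 = 2 × 41
697 = 17 × 41
123 = 3 × 41
1189 = 29 × 41
LCM(82, 697, 123, 1189) = 2 × 3 × 17 × 29 × 41 = 121278.

121278 hours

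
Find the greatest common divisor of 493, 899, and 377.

493 = 17 × 29
899 = 29 × 31
377 = 13 × 29
gcd(493, 899, 377) = 29.

29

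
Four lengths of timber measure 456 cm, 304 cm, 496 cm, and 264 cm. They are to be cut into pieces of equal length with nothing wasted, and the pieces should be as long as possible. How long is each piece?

8 cm

Each piece length must divide every original length, so the longest possible is gcd(456, 304, 496, 264).
456 = 2^3 × 3 × 19
304 = 2^4 × 19
496 = 2^4 × 31
264 = 2^3 × 3 × 11
gcd(456, 304, 496, 264) = 2^3 = 8.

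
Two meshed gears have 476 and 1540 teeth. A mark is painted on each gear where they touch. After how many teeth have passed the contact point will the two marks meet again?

26180 teeth

They coincide at every common multiple of the periods; the first is the LCM.
476 = 2^2 × 7 × 17
1540 = 2^2 × 5 × 7 × 11
LCM(476, 1540) = 2^2 × 5 × 7 × 11 × 17 = 26180.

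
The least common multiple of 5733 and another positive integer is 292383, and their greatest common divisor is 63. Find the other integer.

3213

gcd × lcm = product of the two integers, so the other integer is (63 × 292383) / 5733 = 3213.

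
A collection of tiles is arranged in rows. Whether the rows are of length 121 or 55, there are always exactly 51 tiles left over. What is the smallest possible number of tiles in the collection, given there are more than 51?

N − 51 must be a common multiple of 121 and 55.
121 = 11^2
55 = 5 × 11
LCM(121, 55) = 5 × 11^2 = 605.
Smallest N > 51 is LCM + 51 = 605 + 51 = 656.

656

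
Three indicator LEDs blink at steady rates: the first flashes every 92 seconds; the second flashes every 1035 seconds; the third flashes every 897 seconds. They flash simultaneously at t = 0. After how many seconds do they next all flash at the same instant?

53820 seconds

The first simultaneous occurrence is after LCM of the individual periods.
92 = 2^2 × 23
1035 = 3^2 × 5 × 23
897 = 3 × 13 × 23
LCM(92, 1035, 897) = 2^2 × 3^2 × 5 × 13 × 23 = 53820.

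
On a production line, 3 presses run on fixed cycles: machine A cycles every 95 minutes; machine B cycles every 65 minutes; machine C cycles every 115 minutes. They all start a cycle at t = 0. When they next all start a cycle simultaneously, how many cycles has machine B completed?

All finish a whole number of cycles simultaneously at t = LCM of the periods.
95 = 5 × 19
65 = 5 × 13
115 = 5 × 23
LCM(95, 65, 115) = 5 × 13 × 19 × 23 = 28405.
Cycles for period 65: 28405 / 65 = 437.

437 cycles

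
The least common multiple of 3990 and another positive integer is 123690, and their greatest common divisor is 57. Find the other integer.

1767

gcd × lcm = product of the two integers, so the other integer is (57 × 123690) / 3990 = 1767.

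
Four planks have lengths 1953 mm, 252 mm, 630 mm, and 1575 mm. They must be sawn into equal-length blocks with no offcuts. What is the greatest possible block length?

This is the greatest common divisor of 1953, 252, 630, and 1575.
1953 = 3^2 × 7 × 31
252 = 2^2 × 3^2 × 7
630 = 2 × 3^2 × 5 × 7
1575 = 3^2 × 5^2 × 7
gcd(1953, 252, 630, 1575) = 3^2 × 7 = 63.

63 mm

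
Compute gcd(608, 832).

608 = 2^5 × 19
832 = 2^6 × 13
gcd(608, 832) = 2^5 = 32.

32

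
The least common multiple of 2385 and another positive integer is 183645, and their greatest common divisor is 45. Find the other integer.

3465

gcd × lcm = product of the two integers, so the other integer is (45 × 183645) / 2385 = 3465.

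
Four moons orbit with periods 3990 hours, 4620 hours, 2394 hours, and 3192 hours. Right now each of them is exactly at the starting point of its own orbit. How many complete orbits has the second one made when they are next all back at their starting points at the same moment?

All finish a whole number of cycles simultaneously at t = LCM of the periods.
3990 = 2 × 3 × 5 × 7 × 19
4620 = 2^2 × 3 × 5 × 7 × 11
2394 = 2 × 3^2 × 7 × 19
3192 = 2^3 × 3 × 7 × 19
LCM(3990, 4620, 2394, 3192) = 2^3 × 3^2 × 5 × 7 × 11 × 19 = 526680.
Orbits for period 4620: 526680 / 4620 = 114.

114 orbits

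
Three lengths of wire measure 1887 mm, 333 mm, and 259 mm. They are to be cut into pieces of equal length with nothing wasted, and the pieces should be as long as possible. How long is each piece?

Each piece length must divide every original length, so the longest possible is gcd(1887, 333, 259).
1887 = 3 × 17 × 37
333 = 3^2 × 37
259 = 7 × 37
gcd(1887, 333, 259) = 37.

37 mm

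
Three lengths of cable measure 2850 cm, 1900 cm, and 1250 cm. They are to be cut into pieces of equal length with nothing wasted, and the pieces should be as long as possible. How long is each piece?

50 cm

Each piece length must divide every original length, so the longest possible is gcd(2850, 1900, 1250).
2850 = 2 × 3 × 5^2 × 19
1900 = 2^2 × 5^2 × 19
1250 = 2 × 5^4
gcd(2850, 1900, 1250) = 2 × 5^2 = 50.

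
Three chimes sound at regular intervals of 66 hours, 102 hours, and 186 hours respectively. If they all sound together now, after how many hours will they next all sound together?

They coincide at every common multiple of the periods; the first is the LCM.
66 = 2 × 3 × 11
102 = 2 × 3 × 17
186 = 2 × 3 × 31
LCM(66, 102, 186) = 2 × 3 × 11 × 17 × 31 = 34782.

34782 hours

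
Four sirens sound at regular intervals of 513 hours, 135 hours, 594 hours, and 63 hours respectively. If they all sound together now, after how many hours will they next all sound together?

395010 hours

We need the least common multiple of the intervals.
513 = 3^3 × 19
135 = 3^3 × 5
594 = 2 × 3^3 × 11
63 = 3^2 × 7
LCM(513, 135, 594, 63) = 2 × 3^3 × 5 × 7 × 11 × 19 = 395010.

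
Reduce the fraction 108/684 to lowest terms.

108 = 2^2 × 3^3
684 = 2^2 × 3^2 × 19
gcd(108, 684) = 2^2 × 3^2 = 36.
Divide numerator and denominator by 36: 108/684 = 3/19.

3/19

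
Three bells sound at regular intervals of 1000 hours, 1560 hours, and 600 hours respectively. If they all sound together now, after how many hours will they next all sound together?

We need the least common multiple of the intervals.
1000 = 2^3 × 5^3
1560 = 2^3 × 3 × 5 × 13
600 = 2^3 × 3 × 5^2
LCM(1000, 1560, 600) = 2^3 × 3 × 5^3 × 13 = 39000.

39000 hours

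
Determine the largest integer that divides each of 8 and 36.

8 = 2^3
36 = 2^2 × 3^2
gcd(8, 36) = 2^2 = 4.

4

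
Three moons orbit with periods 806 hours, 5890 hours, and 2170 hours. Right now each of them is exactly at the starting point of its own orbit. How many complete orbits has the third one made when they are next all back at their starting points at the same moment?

247 orbits

They are all back at their starting positions together after one LCM of the periods.
806 = 2 × 13 × 31
5890 = 2 × 5 × 19 × 31
2170 = 2 × 5 × 7 × 31
LCM(806, 5890, 2170) = 2 × 5 × 7 × 13 × 19 × 31 = 535990.
Orbits for period 2170: 535990 / 2170 = 247.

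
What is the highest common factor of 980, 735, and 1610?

980 = 2^2 × 5 × 7^2
735 = 3 × 5 × 7^2
1610 = 2 × 5 × 7 × 23
gcd(980, 735, 1610) = 5 × 7 = 35.

35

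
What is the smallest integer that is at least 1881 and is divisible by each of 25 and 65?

The integer must be a common multiple of 25 and 65, so a multiple of their LCM.
25 = 5^2
65 = 5 × 13
LCM(25, 65) = 5^2 × 13 = 325.
Smallest multiple of 325 that is ≥ 1881: ⌈1881/325⌉ × 325 = 6 × 325 = 1950.

1950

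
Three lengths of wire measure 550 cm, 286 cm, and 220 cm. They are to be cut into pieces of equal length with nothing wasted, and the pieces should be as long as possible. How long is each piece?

Each piece length must divide every original length, so the longest possible is gcd(550, 286, 220).
550 = 2 × 5^2 × 11
286 = 2 × 11 × 13
220 = 2^2 × 5 × 11
gcd(550, 286, 220) = 2 × 11 = 22.

22 cm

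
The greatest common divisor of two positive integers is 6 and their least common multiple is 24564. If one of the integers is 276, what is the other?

534

For two integers, gcd × lcm = product, so the other is (6 × 24564) / 276 = 147384 / 276 = 534.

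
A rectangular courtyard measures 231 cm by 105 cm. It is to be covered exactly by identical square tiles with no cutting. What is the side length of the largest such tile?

21 cm

The tile side must divide both 231 and 105, so the largest is their gcd.
231 = 3 × 7 × 11
105 = 3 × 5 × 7
gcd(231, 105) = 3 × 7 = 21.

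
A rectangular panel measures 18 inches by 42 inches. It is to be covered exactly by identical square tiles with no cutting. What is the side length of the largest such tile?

The tile side must divide both 18 and 42, so the largest is their gcd.
18 = 2 × 3^2
42 = 2 × 3 × 7
gcd(18, 42) = 2 × 3 = 6.

6 inches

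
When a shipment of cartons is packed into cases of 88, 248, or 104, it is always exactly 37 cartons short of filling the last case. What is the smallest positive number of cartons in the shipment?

Being 37 short of a full case of size k means N ≡ −37 (mod k), i.e. N + 37 is a multiple of each size.
88 = 2^3 × 11
248 = 2^3 × 31
104 = 2^3 × 13
LCM(88, 248, 104) = 2^3 × 11 × 13 × 31 = 35464.
Smallest positive N is 35464 − 37 = 35427.

35427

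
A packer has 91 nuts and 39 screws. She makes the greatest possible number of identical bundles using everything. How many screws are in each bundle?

Number of bundles = gcd(91, 39).
91 = 7 × 13
39 = 3 × 13
gcd(91, 39) = 13.
screws per bundle = 39 / 13 = 3.

3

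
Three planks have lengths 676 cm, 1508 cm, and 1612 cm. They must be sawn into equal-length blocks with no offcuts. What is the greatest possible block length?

The block length must divide every plank, so the greatest is gcd(676, 1508, 1612).
676 = 2^2 × 13^2
1508 = 2^2 × 13 × 29
1612 = 2^2 × 13 × 31
gcd(676, 1508, 1612) = 2^2 × 13 = 52.

52 cm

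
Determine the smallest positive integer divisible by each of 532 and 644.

12236

532 = 2^2 × 7 × 19
644 = 2^2 × 7 × 23
LCM(532, 644) = 2^2 × 7 × 19 × 23 = 12236.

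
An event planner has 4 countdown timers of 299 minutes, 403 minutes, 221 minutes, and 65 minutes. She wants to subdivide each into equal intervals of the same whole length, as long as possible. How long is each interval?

The interval must divide each timer length; the longest such is the gcd.
299 = 13 × 23
403 = 13 × 31
221 = 13 × 17
65 = 5 × 13
gcd(299, 403, 221, 65) = 13.

13 minutes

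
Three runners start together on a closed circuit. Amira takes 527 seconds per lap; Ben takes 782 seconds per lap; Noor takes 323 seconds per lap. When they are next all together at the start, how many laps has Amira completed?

The first common completion time is the LCM of the periods.
527 = 17 × 31
782 = 2 × 17 × 23
323 = 17 × 19
LCM(527, 782, 323) = 2 × 17 × 19 × 23 × 31 = 460598.
Laps for period 527: 460598 / 527 = 874.

874 laps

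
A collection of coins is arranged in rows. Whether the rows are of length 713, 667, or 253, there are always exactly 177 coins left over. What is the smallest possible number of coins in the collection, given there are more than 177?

N − 177 must be a common multiple of 713, 667, and 253.
713 = 23 × 31
667 = 23 × 29
253 = 11 × 23
LCM(713, 667, 253) = 11 × 23 × 29 × 31 = 227447.
Smallest N > 177 is LCM + 177 = 227447 + 177 = 227624.

227624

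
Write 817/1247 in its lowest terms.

19/29

817 = 19 × 43
1247 = 29 × 43
gcd(817, 1247) = 43.
Divide numerator and denominator by 43: 817/1247 = 19/29.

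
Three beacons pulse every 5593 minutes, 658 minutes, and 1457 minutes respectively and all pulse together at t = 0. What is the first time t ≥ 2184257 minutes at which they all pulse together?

2427362 minutes

Joint pulses occur at multiples of LCM(5593, 658, 1457).
5593 = 7 × 17 × 47
658 = 2 × 7 × 47
1457 = 31 × 47
LCM(5593, 658, 1457) = 2 × 7 × 17 × 31 × 47 = 346766.
Smallest multiple of 346766 that is ≥ 2184257: ⌈2184257/346766⌉ × 346766 = 7 × 346766 = 2427362.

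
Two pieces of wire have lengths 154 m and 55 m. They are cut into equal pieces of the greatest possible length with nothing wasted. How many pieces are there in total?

19

Piece length = gcd(154, 55).
154 = 2 × 7 × 11
55 = 5 × 11
gcd(154, 55) = 11.
Total pieces = 154/11 + 55/11 = 14 + 5 = 19.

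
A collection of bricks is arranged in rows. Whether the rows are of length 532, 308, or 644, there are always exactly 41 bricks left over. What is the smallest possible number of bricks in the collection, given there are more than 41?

N − 41 must be a common multiple of 532, 308, and 644.
532 = 2^2 × 7 × 19
308 = 2^2 × 7 × 11
644 = 2^2 × 7 × 23
LCM(532, 308, 644) = 2^2 × 7 × 11 × 19 × 23 = 134596.
Smallest N > 41 is LCM + 41 = 134596 + 41 = 134637.

134637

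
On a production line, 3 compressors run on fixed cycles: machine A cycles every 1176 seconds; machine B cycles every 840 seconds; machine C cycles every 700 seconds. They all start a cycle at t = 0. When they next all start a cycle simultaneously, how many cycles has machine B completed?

35 cycles

The first common completion time is the LCM of the periods.
1176 = 2^3 × 3 × 7^2
840 = 2^3 × 3 × 5 × 7
700 = 2^2 × 5^2 × 7
LCM(1176, 840, 700) = 2^3 × 3 × 5^2 × 7^2 = 29400.
Cycles for period 840: 29400 / 840 = 35.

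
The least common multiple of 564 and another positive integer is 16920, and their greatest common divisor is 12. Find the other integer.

gcd × lcm = product of the two integers, so the other integer is (12 × 16920) / 564 = 360.

360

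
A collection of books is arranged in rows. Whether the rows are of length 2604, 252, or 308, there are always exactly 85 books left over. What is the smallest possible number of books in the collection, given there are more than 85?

86017

N − 85 must be a common multiple of 2604, 252, and 308.
2604 = 2^2 × 3 × 7 × 31
252 = 2^2 × 3^2 × 7
308 = 2^2 × 7 × 11
LCM(2604, 252, 308) = 2^2 × 3^2 × 7 × 11 × 31 = 85932.
Smallest N > 85 is LCM + 85 = 85932 + 85 = 86017.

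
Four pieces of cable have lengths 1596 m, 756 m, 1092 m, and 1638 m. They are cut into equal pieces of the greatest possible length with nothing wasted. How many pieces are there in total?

121

Piece length = gcd(1596, 756, 1092, 1638).
1596 = 2^2 × 3 × 7 × 19
756 = 2^2 × 3^3 × 7
1092 = 2^2 × 3 × 7 × 13
1638 = 2 × 3^2 × 7 × 13
gcd(1596, 756, 1092, 1638) = 2 × 3 × 7 = 42.
Total pieces = 1596/42 + 756/42 + 1092/42 + 1638/42 = 38 + 18 + 26 + 39 = 121.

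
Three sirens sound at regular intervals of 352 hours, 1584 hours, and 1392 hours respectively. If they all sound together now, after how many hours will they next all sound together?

We need the least common multiple of the intervals.
352 = 2^5 × 11
1584 = 2^4 × 3^2 × 11
1392 = 2^4 × 3 × 29
LCM(352, 1584, 1392) = 2^5 × 3^2 × 11 × 29 = 91872.

91872 hours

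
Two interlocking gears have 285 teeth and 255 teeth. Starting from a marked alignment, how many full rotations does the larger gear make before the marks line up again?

17 rotations

The first common completion time is the LCM of the periods.
285 = 3 × 5 × 19
255 = 3 × 5 × 17
LCM(285, 255) = 3 × 5 × 17 × 19 = 4845.
Rotations for period 285: 4845 / 285 = 17.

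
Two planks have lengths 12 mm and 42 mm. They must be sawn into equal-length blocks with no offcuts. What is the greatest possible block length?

6 mm

This is the greatest common divisor of 12 and 42.
12 = 2^2 × 3
42 = 2 × 3 × 7
gcd(12, 42) = 2 × 3 = 6.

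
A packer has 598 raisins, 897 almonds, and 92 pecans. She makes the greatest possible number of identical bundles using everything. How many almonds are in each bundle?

Number of bundles = gcd(598, 897, 92).
598 = 2 × 13 × 23
897 = 3 × 13 × 23
92 = 2^2 × 23
gcd(598, 897, 92) = 23.
almonds per bundle = 897 / 23 = 39.

39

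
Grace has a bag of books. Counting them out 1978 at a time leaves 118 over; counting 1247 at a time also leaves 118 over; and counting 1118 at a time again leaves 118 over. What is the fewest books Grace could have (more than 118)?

745824

N − 118 must be a common multiple of 1978, 1247, and 1118.
1978 = 2 × 23 × 43
1247 = 29 × 43
1118 = 2 × 13 × 43
LCM(1978, 1247, 1118) = 2 × 13 × 23 × 29 × 43 = 745706.
Smallest N > 118 is LCM + 118 = 745706 + 118 = 745824.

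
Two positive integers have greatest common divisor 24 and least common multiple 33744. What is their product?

For any two positive integers, gcd × lcm = product = 24 × 33744 = 809856.

809856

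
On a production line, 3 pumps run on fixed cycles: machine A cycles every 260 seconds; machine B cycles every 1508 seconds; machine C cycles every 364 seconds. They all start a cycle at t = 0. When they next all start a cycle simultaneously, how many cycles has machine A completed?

203 cycles

They are all back at their starting positions together after one LCM of the periods.
260 = 2^2 × 5 × 13
1508 = 2^2 × 13 × 29
364 = 2^2 × 7 × 13
LCM(260, 1508, 364) = 2^2 × 5 × 7 × 13 × 29 = 52780.
Cycles for period 260: 52780 / 260 = 203.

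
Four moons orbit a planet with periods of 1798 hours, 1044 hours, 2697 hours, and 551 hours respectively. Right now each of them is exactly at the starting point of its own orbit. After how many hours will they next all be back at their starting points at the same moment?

We need the least common multiple of the intervals.
1798 = 2 × 29 × 31
1044 = 2^2 × 3^2 × 29
2697 = 3 × 29 × 31
551 = 19 × 29
LCM(1798, 1044, 2697, 551) = 2^2 × 3^2 × 19 × 29 × 31 = 614916.

614916 hours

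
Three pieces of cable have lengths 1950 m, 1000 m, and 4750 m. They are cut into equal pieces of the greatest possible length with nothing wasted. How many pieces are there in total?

154

Piece length = gcd(1950, 1000, 4750).
1950 = 2 × 3 × 5^2 × 13
1000 = 2^3 × 5^3
4750 = 2 × 5^3 × 19
gcd(1950, 1000, 4750) = 2 × 5^2 = 50.
Total pieces = 1950/50 + 1000/50 + 4750/50 = 39 + 20 + 95 = 154.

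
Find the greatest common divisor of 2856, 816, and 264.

2856 = 2^3 × 3 × 7 × 17
816 = 2^4 × 3 × 17
264 = 2^3 × 3 × 11
gcd(2856, 816, 264) = 2^3 × 3 = 24.

24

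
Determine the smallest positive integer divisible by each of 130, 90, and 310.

130 = 2 × 5 × 13
90 = 2 × 3^2 × 5
310 = 2 × 5 × 31
LCM(130, 90, 310) = 2 × 3^2 × 5 × 13 × 31 = 36270.

36270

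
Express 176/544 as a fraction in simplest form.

176 = 2^4 × 11
544 = 2^5 × 17
gcd(176, 544) = 2^4 = 16.
Divide numerator and denominator by 16: 176/544 = 11/34.

11/34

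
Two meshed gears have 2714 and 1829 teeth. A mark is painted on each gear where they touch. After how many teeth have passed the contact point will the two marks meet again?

84134 teeth

We need the least common multiple of the intervals.
2714 = 2 × 23 × 59
1829 = 31 × 59
LCM(2714, 1829) = 2 × 23 × 31 × 59 = 84134.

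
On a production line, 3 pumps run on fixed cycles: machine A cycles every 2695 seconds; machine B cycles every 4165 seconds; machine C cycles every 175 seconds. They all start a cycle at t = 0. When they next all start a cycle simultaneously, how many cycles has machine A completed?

85 cycles

They are all back at their starting positions together after one LCM of the periods.
2695 = 5 × 7^2 × 11
4165 = 5 × 7^2 × 17
175 = 5^2 × 7
LCM(2695, 4165, 175) = 5^2 × 7^2 × 11 × 17 = 229075.
Cycles for period 2695: 229075 / 2695 = 85.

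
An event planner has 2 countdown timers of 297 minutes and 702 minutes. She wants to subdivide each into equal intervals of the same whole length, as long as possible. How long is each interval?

27 minutes

By the Euclidean algorithm:
702 = 2 × 297 + 108
297 = 2 × 108 + 81
108 = 1 × 81 + 27
81 = 3 × 27 + 0
gcd(297, 702) = 27.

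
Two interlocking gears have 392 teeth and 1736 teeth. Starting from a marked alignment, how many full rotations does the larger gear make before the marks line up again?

7 rotations

All finish a whole number of cycles simultaneously at t = LCM of the periods.
392 = 2^3 × 7^2
1736 = 2^3 × 7 × 31
LCM(392, 1736) = 2^3 × 7^2 × 31 = 12152.
Rotations for period 1736: 12152 / 1736 = 7.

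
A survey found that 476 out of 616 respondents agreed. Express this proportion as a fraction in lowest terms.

476 = 2^2 × 7 × 17
616 = 2^3 × 7 × 11
gcd(476, 616) = 2^2 × 7 = 28.
Divide numerator and denominator by 28: 476/616 = 17/22.

17/22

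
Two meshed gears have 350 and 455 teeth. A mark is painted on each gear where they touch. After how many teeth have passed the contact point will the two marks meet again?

We need the least common multiple of the intervals.
350 = 2 × 5^2 × 7
455 = 5 × 7 × 13
LCM(350, 455) = 2 × 5^2 × 7 × 13 = 4550.

4550 teeth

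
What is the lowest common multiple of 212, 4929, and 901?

212 = 2^2 × 53
4929 = 3 × 31 × 53
901 = 17 × 53
LCM(212, 4929, 901) = 2^2 × 3 × 17 × 31 × 53 = 335172.

335172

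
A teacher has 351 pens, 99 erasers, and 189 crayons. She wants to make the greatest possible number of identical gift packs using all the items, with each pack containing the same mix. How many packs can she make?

9 packs

The pack count must divide each quantity, so the greatest is gcd(351, 99, 189).
351 = 3^3 × 13
99 = 3^2 × 11
189 = 3^3 × 7
gcd(351, 99, 189) = 3^2 = 9.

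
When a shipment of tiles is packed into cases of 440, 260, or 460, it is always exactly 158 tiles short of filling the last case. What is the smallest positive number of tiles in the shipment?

Being 158 short of a full case of size k means N ≡ −158 (mod k), i.e. N + 158 is a multiple of each size.
440 = 2^3 × 5 × 11
260 = 2^2 × 5 × 13
460 = 2^2 × 5 × 23
LCM(440, 260, 460) = 2^3 × 5 × 11 × 13 × 23 = 131560.
Smallest positive N is 131560 − 158 = 131402.

131402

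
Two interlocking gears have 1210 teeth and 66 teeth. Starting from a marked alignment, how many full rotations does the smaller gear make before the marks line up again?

The first common completion time is the LCM of the periods.
1210 = 2 × 5 × 11^2
66 = 2 × 3 × 11
LCM(1210, 66) = 2 × 3 × 5 × 11^2 = 3630.
Rotations for period 66: 3630 / 66 = 55.

55 rotations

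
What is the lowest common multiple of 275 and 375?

275 = 5^2 × 11
375 = 3 × 5^3
LCM(275, 375) = 3 × 5^3 × 11 = 4125.

4125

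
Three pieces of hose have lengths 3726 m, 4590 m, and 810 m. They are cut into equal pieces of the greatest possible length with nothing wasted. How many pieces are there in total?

169

Piece length = gcd(3726, 4590, 810).
3726 = 2 × 3^4 × 23
4590 = 2 × 3^3 × 5 × 17
810 = 2 × 3^4 × 5
gcd(3726, 4590, 810) = 2 × 3^3 = 54.
Total pieces = 3726/54 + 4590/54 + 810/54 = 69 + 85 + 15 = 169.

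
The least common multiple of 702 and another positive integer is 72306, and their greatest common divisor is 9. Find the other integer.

gcd × lcm = product of the two integers, so the other integer is (9 × 72306) / 702 = 927.

927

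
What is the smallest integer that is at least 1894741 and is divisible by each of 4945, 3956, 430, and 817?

The integer must be a common multiple of 4945, 3956, 430, and 817, so a multiple of their LCM.
4945 = 5 × 23 × 43
3956 = 2^2 × 23 × 43
430 = 2 × 5 × 43
817 = 19 × 43
LCM(4945, 3956, 430, 817) = 2^2 × 5 × 19 × 23 × 43 = 375820.
Smallest multiple of 375820 that is ≥ 1894741: ⌈1894741/375820⌉ × 375820 = 6 × 375820 = 2254920.

2254920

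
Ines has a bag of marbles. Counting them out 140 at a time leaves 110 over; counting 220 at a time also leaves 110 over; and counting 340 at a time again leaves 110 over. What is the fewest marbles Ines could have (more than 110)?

26290

N − 110 must be a common multiple of 140, 220, and 340.
140 = 2^2 × 5 × 7
220 = 2^2 × 5 × 11
340 = 2^2 × 5 × 17
LCM(140, 220, 340) = 2^2 × 5 × 7 × 11 × 17 = 26180.
Smallest N > 110 is LCM + 110 = 26180 + 110 = 26290.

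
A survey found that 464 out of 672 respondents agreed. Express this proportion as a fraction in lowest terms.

464 = 2^4 × 29
672 = 2^5 × 3 × 7
gcd(464, 672) = 2^4 = 16.
Divide numerator and denominator by 16: 464/672 = 29/42.

29/42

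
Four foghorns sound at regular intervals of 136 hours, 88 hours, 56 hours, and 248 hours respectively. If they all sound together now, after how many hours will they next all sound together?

We need the least common multiple of the intervals.
136 = 2^3 × 17
88 = 2^3 × 11
56 = 2^3 × 7
248 = 2^3 × 31
LCM(136, 88, 56, 248) = 2^3 × 7 × 11 × 17 × 31 = 324632.

324632 hours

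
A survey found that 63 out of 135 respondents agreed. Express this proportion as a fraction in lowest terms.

63 = 3^2 × 7
135 = 3^3 × 5
gcd(63, 135) = 3^2 = 9.
Divide numerator and denominator by 9: 63/135 = 7/15.

7/15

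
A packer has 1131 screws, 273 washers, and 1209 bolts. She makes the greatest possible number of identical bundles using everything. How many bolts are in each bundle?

31

Number of bundles = gcd(1131, 273, 1209).
1131 = 3 × 13 × 29
273 = 3 × 7 × 13
1209 = 3 × 13 × 31
gcd(1131, 273, 1209) = 3 × 13 = 39.
bolts per bundle = 1209 / 39 = 31.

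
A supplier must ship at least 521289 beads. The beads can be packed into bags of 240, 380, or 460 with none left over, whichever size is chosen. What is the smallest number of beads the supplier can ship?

524400

The number of beads must be a common multiple of 240, 380, and 460, so a multiple of their LCM.
240 = 2^4 × 3 × 5
380 = 2^2 × 5 × 19
460 = 2^2 × 5 × 23
LCM(240, 380, 460) = 2^4 × 3 × 5 × 19 × 23 = 104880.
Smallest multiple of 104880 that is ≥ 521289: ⌈521289/104880⌉ × 104880 = 5 × 104880 = 524400.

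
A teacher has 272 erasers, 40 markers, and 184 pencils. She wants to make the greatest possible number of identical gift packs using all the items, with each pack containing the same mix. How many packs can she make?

8 packs

The pack count must divide each quantity, so the greatest is gcd(272, 40, 184).
272 = 2^4 × 17
40 = 2^3 × 5
184 = 2^3 × 23
gcd(272, 40, 184) = 2^3 = 8.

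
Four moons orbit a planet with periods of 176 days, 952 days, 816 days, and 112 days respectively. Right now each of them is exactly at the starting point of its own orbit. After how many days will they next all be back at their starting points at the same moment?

They coincide at every common multiple of the periods; the first is the LCM.
176 = 2^4 × 11
952 = 2^3 × 7 × 17
816 = 2^4 × 3 × 17
112 = 2^4 × 7
LCM(176, 952, 816, 112) = 2^4 × 3 × 7 × 11 × 17 = 62832.

62832 days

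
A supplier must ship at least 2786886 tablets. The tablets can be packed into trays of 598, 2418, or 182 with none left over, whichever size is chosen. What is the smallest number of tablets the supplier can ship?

The number of tablets must be a common multiple of 598, 2418, and 182, so a multiple of their LCM.
598 = 2 × 13 × 23
2418 = 2 × 3 × 13 × 31
182 = 2 × 7 × 13
LCM(598, 2418, 182) = 2 × 3 × 7 × 13 × 23 × 31 = 389298.
Smallest multiple of 389298 that is ≥ 2786886: ⌈2786886/389298⌉ × 389298 = 8 × 389298 = 3114384.

3114384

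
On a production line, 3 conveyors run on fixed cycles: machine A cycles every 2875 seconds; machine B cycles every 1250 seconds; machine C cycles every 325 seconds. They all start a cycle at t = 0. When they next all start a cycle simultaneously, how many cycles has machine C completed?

The first common completion time is the LCM of the periods.
2875 = 5^3 × 23
1250 = 2 × 5^4
325 = 5^2 × 13
LCM(2875, 1250, 325) = 2 × 5^4 × 13 × 23 = 373750.
Cycles for period 325: 373750 / 325 = 1150.

1150 cycles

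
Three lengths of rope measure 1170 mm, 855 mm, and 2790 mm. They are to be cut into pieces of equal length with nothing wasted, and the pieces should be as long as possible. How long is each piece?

Each piece length must divide every original length, so the longest possible is gcd(1170, 855, 2790).
1170 = 2 × 3^2 × 5 × 13
855 = 3^2 × 5 × 19
2790 = 2 × 3^2 × 5 × 31
gcd(1170, 855, 2790) = 3^2 × 5 = 45.

45 mm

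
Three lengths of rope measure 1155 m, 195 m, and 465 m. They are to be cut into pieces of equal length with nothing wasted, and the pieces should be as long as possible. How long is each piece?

Each piece length must divide every original length, so the longest possible is gcd(1155, 195, 465).
1155 = 3 × 5 × 7 × 11
195 = 3 × 5 × 13
465 = 3 × 5 × 31
gcd(1155, 195, 465) = 3 × 5 = 15.

15 m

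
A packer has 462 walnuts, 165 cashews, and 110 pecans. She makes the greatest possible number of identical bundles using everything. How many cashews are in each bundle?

15

Number of bundles = gcd(462, 165, 110).
462 = 2 × 3 × 7 × 11
165 = 3 × 5 × 11
110 = 2 × 5 × 11
gcd(462, 165, 110) = 11.
cashews per bundle = 165 / 11 = 15.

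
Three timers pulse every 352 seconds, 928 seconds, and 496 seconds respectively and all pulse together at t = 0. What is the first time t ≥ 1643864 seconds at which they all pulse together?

1898688 seconds

Joint pulses occur at multiples of LCM(352, 928, 496).
352 = 2^5 × 11
928 = 2^5 × 29
496 = 2^4 × 31
LCM(352, 928, 496) = 2^5 × 11 × 29 × 31 = 316448.
Smallest multiple of 316448 that is ≥ 1643864: ⌈1643864/316448⌉ × 316448 = 6 × 316448 = 1898688.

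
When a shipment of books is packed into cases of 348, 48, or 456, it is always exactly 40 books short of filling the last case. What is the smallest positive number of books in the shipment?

Being 40 short of a full case of size k means N ≡ −40 (mod k), i.e. N + 40 is a multiple of each size.
348 = 2^2 × 3 × 29
48 = 2^4 × 3
456 = 2^3 × 3 × 19
LCM(348, 48, 456) = 2^4 × 3 × 19 × 29 = 26448.
Smallest positive N is 26448 − 40 = 26408.

26408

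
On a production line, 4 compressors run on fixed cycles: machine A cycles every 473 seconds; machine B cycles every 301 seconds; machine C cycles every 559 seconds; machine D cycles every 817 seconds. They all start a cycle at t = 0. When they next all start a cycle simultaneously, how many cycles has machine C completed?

The first common completion time is the LCM of the periods.
473 = 11 × 43
301 = 7 × 43
559 = 13 × 43
817 = 19 × 43
LCM(473, 301, 559, 817) = 7 × 11 × 13 × 19 × 43 = 817817.
Cycles for period 559: 817817 / 559 = 1463.

1463 cycles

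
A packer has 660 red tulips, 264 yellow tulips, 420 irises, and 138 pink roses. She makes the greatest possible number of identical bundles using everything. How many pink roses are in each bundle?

Number of bundles = gcd(660, 264, 420, 138).
660 = 2^2 × 3 × 5 × 11
264 = 2^3 × 3 × 11
420 = 2^2 × 3 × 5 × 7
138 = 2 × 3 × 23
gcd(660, 264, 420, 138) = 2 × 3 = 6.
pink roses per bundle = 138 / 6 = 23.

23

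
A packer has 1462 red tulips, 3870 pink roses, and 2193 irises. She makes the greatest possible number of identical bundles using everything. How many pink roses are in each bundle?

90

Number of bundles = gcd(1462, 3870, 2193).
1462 = 2 × 17 × 43
3870 = 2 × 3^2 × 5 × 43
2193 = 3 × 17 × 43
gcd(1462, 3870, 2193) = 43.
pink roses per bundle = 3870 / 43 = 90.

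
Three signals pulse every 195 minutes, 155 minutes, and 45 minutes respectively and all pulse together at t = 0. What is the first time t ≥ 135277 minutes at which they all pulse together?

145080 minutes

Joint pulses occur at multiples of LCM(195, 155, 45).
195 = 3 × 5 × 13
155 = 5 × 31
45 = 3^2 × 5
LCM(195, 155, 45) = 3^2 × 5 × 13 × 31 = 18135.
Smallest multiple of 18135 that is ≥ 135277: ⌈135277/18135⌉ × 18135 = 8 × 18135 = 145080.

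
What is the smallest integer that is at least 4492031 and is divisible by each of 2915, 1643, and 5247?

The integer must be a common multiple of 2915, 1643, and 5247, so a multiple of their LCM.
2915 = 5 × 11 × 53
1643 = 31 × 53
5247 = 3^2 × 11 × 53
LCM(2915, 1643, 5247) = 3^2 × 5 × 11 × 31 × 53 = 813285.
Smallest multiple of 813285 that is ≥ 4492031: ⌈4492031/813285⌉ × 813285 = 6 × 813285 = 4879710.

4879710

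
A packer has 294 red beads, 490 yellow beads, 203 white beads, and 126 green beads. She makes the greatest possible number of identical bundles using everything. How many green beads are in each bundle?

18

Number of bundles = gcd(294, 490, 203, 126).
294 = 2 × 3 × 7^2
490 = 2 × 5 × 7^2
203 = 7 × 29
126 = 2 × 3^2 × 7
gcd(294, 490, 203, 126) = 7.
green beads per bundle = 126 / 7 = 18.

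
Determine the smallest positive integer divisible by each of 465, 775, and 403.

30225

465 = 3 × 5 × 31
775 = 5^2 × 31
403 = 13 × 31
LCM(465, 775, 403) = 3 × 5^2 × 13 × 31 = 30225.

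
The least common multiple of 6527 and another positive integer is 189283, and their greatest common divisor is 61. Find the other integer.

1769

gcd × lcm = product of the two integers, so the other integer is (61 × 189283) / 6527 = 1769.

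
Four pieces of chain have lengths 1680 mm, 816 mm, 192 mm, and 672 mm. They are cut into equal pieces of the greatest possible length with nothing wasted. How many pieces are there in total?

Piece length = gcd(1680, 816, 192, 672).
1680 = 2^4 × 3 × 5 × 7
816 = 2^4 × 3 × 17
192 = 2^6 × 3
672 = 2^5 × 3 × 7
gcd(1680, 816, 192, 672) = 2^4 × 3 = 48.
Total pieces = 1680/48 + 816/48 + 192/48 + 672/48 = 35 + 17 + 4 + 14 = 70.

70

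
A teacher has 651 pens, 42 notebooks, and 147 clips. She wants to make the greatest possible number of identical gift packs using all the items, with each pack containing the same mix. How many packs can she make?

The pack count must divide each quantity, so the greatest is gcd(651, 42, 147).
651 = 3 × 7 × 31
42 = 2 × 3 × 7
147 = 3 × 7^2
gcd(651, 42, 147) = 3 × 7 = 21.

21 packs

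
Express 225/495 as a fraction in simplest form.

5/11

225 = 3^2 × 5^2
495 = 3^2 × 5 × 11
gcd(225, 495) = 3^2 × 5 = 45.
Divide numerator and denominator by 45: 225/495 = 5/11.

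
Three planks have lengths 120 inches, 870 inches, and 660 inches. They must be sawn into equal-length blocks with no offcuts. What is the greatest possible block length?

30 inches

The block length must divide every plank, so the greatest is gcd(120, 870, 660).
120 = 2^3 × 3 × 5
870 = 2 × 3 × 5 × 29
660 = 2^2 × 3 × 5 × 11
gcd(120, 870, 660) = 2 × 3 × 5 = 30.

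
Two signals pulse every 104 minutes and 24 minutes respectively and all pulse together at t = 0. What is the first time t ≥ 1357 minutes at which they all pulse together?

1560 minutes

Joint pulses occur at multiples of LCM(104, 24).
104 = 2^3 × 13
24 = 2^3 × 3
LCM(104, 24) = 2^3 × 3 × 13 = 312.
Smallest multiple of 312 that is ≥ 1357: ⌈1357/312⌉ × 312 = 5 × 312 = 1560.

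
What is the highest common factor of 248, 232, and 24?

248 = 2^3 × 31
232 = 2^3 × 29
24 = 2^3 × 3
gcd(248, 232, 24) = 2^3 = 8.

8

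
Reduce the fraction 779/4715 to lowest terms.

19/115

779 = 19 × 41
4715 = 5 × 23 × 41
gcd(779, 4715) = 41.
Divide numerator and denominator by 41: 779/4715 = 19/115.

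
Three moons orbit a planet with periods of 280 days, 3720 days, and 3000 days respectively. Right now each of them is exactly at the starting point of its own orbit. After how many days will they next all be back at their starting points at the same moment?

We need the least common multiple of the intervals.
280 = 2^3 × 5 × 7
3720 = 2^3 × 3 × 5 × 31
3000 = 2^3 × 3 × 5^3
LCM(280, 3720, 3000) = 2^3 × 3 × 5^3 × 7 × 31 = 651000.

651000 days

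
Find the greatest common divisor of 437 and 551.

437 = 19 × 23
551 = 19 × 29
gcd(437, 551) = 19.

19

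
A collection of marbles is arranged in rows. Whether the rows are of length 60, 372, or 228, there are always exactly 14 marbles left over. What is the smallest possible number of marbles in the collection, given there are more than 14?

35354

N − 14 must be a common multiple of 60, 372, and 228.
60 = 2^2 × 3 × 5
372 = 2^2 × 3 × 31
228 = 2^2 × 3 × 19
LCM(60, 372, 228) = 2^2 × 3 × 5 × 19 × 31 = 35340.
Smallest N > 14 is LCM + 14 = 35340 + 14 = 35354.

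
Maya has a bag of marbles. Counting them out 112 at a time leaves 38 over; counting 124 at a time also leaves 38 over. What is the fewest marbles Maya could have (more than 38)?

N − 38 must be a common multiple of 112 and 124.
112 = 2^4 × 7
124 = 2^2 × 31
LCM(112, 124) = 2^4 × 7 × 31 = 3472.
Smallest N > 38 is LCM + 38 = 3472 + 38 = 3510.

3510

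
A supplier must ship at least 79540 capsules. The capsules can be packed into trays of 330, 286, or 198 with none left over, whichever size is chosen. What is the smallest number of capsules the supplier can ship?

90090

The number of capsules must be a common multiple of 330, 286, and 198, so a multiple of their LCM.
330 = 2 × 3 × 5 × 11
286 = 2 × 11 × 13
198 = 2 × 3^2 × 11
LCM(330, 286, 198) = 2 × 3^2 × 5 × 11 × 13 = 12870.
Smallest multiple of 12870 that is ≥ 79540: ⌈79540/12870⌉ × 12870 = 7 × 12870 = 90090.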